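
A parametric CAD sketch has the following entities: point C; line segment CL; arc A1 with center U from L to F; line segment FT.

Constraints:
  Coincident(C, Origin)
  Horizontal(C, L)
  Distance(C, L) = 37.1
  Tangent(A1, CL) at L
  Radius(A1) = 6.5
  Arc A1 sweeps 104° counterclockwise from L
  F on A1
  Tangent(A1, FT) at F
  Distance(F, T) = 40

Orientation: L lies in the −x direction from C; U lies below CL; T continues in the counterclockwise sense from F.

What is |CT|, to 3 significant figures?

57.8

C is at the origin; C and L share the same y with |CL| = 37.1 and L on the −x side, so L = (-37.1, 0.00). A1 meets CL tangentially, so UL is at right angles to CL, so U = L + (0, -6.5) = (-37.1, -6.50). On A1, L sits at bearing 90° from U; a 104° counterclockwise sweep puts F at bearing 194°, so F = U + 6.5·(cos 194°, sin 194°) = (-43.4, -8.07). The tangent condition forces UF to be normal to FT, so FT runs along (−sin 194°, cos 194°); with |FT| = 40.0, T = (-33.7, -46.9). Then |CT| = |T − C| = 57.8.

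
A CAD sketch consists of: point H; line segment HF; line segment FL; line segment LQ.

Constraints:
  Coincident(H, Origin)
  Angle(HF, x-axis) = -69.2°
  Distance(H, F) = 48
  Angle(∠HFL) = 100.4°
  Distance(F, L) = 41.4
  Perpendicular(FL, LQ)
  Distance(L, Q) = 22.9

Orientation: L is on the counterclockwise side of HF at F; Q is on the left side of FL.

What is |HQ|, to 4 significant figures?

55.66

H is at the origin; HF runs at -69.2° with length 48.0, so F = 48.0·(cos -69.2°, sin -69.2°) = (17.05, -44.87). ∠HFL = 100.4°, so FL runs at -69.2° + (180° − 100.4°) = 10.40° from the x-axis; with |FL| = 41.4, L = F + 41.4·(cos 10.40°, sin 10.40°) = (57.76, -37.40). FL ⟂ LQ; with |LQ| = 22.9 on the left of FL, Q = L + 22.9·(-0.1805, 0.9836) = (53.63, -14.87). Then |HQ| = |Q − H| = 55.66.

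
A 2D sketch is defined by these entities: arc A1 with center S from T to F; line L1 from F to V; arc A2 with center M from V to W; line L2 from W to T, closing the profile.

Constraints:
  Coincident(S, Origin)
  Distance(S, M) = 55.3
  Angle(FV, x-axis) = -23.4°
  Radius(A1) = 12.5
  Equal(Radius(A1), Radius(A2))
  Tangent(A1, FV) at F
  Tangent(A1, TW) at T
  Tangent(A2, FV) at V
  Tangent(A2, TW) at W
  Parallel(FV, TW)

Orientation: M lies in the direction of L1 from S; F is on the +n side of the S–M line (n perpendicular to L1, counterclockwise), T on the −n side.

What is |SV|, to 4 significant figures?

56.70

The slot axis is L1's direction at -23.4°, so u = (cos -23.4°, sin -23.4°) = (0.9178, -0.3971) and n = (−sin -23.4°, cos -23.4°) = (0.3971, 0.9178). S is at the origin and M lies 55.3 along u from S, so M = 55.3·u = (50.75, -21.96). Tangency of A1 to both parallel lines with radius 12.5 puts F and T at S ± 12.5·n: F = (4.964, 11.47), T = (-4.964, -11.47). Equal radii place V and W the same way about M: V = M + 12.5·n = (55.72, -10.49), W = M − 12.5·n = (45.79, -33.43). Then |SV| = |V − S| = 56.70.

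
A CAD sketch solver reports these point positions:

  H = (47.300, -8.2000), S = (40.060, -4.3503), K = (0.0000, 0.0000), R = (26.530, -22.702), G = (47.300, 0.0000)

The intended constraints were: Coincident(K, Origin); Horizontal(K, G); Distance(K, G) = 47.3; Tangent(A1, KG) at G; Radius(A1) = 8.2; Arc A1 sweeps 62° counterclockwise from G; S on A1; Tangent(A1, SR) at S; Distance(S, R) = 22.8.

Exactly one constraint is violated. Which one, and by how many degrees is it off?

Tangent(A1, SR) at S — off by 8.40°.

K = (0.00, 0.00) ✓; K.y = 0.00, G.y = 0.00 ✓; |KG| = 47.30 ✓; ∠(HG, GK) = 90.00° ✓; |HG| = 8.200 ✓; bearing(H→S) − bearing(H→G) = 62.00° ✓; |HS| = 8.200 ✓; ∠(HS, SR) = 98.40° ✗; |SR| = 22.80 ✓.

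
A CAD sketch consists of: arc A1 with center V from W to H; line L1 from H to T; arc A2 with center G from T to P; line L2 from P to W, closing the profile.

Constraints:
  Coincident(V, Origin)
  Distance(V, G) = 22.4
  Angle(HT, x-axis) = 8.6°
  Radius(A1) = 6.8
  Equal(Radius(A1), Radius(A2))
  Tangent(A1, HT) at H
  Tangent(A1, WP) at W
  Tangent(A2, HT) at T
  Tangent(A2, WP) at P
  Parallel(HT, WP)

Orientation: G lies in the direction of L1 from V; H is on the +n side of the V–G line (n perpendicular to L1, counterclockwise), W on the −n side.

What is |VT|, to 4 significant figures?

23.41

The slot axis is L1's direction at 8.6°, so u = (cos 8.6°, sin 8.6°) = (0.9888, 0.1495) and n = (−sin 8.6°, cos 8.6°) = (-0.1495, 0.9888). V is at the origin and G lies 22.4 along u from V, so G = 22.4·u = (22.15, 3.350). Tangency of A1 to both parallel lines with radius 6.8 puts H and W at V ± 6.8·n: H = (-1.017, 6.724), W = (1.017, -6.724). Equal radii place T and P the same way about G: T = G + 6.8·n = (21.13, 10.07), P = G − 6.8·n = (23.16, -3.374). Then |VT| = |T − V| = 23.41.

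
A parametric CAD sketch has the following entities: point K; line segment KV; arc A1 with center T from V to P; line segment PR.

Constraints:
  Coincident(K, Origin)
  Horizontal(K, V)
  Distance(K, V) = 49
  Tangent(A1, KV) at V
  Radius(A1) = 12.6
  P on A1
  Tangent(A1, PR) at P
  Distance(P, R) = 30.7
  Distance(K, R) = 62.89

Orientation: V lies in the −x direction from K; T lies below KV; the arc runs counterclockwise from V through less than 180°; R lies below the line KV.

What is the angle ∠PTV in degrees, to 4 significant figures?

121.7°

Checks: |TV| = 12.60 ✓; |TP| = 12.60 ✓; ∠(TP, PR) = 90.00° ✓; |PR| = 30.70 ✓; |KR| = 62.89 ✓.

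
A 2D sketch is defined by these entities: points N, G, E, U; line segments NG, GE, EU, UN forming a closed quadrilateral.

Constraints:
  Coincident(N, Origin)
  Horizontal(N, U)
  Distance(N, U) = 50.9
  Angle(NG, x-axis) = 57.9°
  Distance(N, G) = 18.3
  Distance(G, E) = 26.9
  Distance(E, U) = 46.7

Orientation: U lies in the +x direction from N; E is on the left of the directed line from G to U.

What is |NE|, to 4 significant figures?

45.20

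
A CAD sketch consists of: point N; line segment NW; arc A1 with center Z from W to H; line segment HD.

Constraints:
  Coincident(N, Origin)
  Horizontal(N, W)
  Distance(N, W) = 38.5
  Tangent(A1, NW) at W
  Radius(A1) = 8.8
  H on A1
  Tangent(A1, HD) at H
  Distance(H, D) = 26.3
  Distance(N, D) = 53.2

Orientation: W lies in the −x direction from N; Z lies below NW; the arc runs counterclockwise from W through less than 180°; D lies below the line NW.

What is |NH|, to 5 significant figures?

48.263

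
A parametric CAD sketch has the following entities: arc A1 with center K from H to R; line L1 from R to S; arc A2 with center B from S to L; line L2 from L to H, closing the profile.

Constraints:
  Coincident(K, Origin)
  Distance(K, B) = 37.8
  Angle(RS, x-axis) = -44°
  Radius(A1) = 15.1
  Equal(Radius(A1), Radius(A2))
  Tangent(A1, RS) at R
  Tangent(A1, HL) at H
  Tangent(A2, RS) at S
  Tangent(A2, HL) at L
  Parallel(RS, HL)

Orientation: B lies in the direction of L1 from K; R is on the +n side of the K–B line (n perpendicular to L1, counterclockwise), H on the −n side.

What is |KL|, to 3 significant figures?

40.7

The slot axis is L1's direction at -44.0°, so u = (cos -44.0°, sin -44.0°) = (0.719, -0.695) and n = (−sin -44.0°, cos -44.0°) = (0.695, 0.719). K is at the origin and B lies 37.8 along u from K, so B = 37.8·u = (27.2, -26.3). Tangency of A1 to both parallel lines with radius 15.1 puts R and H at K ± 15.1·n: R = (10.5, 10.9), H = (-10.5, -10.9). Equal radii place S and L the same way about B: S = B + 15.1·n = (37.7, -15.4), L = B − 15.1·n = (16.7, -37.1). Then |KL| = |L − K| = 40.7.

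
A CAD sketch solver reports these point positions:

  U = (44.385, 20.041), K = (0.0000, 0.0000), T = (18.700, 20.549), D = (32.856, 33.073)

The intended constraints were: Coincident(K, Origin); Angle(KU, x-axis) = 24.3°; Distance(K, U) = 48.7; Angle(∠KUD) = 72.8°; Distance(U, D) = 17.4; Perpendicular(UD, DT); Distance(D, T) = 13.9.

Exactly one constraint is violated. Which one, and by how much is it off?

Distance(D, T) = 13.9 — off by 5.00.

K = (0.00, 0.00) ✓; KU at 24.30° ✓; |KU| = 48.70 ✓; ∠KUD = 72.80° ✓; |UD| = 17.40 ✓; ∠(UD, DT) = 90.00° ✓; |DT| = 18.90 ✗.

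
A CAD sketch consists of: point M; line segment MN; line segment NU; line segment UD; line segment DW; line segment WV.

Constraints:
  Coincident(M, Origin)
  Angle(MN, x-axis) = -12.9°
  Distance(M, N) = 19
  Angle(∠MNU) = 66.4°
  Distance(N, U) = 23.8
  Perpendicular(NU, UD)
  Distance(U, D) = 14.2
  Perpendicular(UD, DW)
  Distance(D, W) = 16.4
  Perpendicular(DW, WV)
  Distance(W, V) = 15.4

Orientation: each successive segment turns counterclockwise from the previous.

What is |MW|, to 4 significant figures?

3.218

NU is perpendicular to UD, so UD runs at -169.3°; with |UD| = 14.2, D = (0.1485, 16.51). UD is perpendicular to DW, so DW runs at -79.30°; with |DW| = 16.4, W = (3.193, 0.3931). Then |MW| = |W − M| = 3.218.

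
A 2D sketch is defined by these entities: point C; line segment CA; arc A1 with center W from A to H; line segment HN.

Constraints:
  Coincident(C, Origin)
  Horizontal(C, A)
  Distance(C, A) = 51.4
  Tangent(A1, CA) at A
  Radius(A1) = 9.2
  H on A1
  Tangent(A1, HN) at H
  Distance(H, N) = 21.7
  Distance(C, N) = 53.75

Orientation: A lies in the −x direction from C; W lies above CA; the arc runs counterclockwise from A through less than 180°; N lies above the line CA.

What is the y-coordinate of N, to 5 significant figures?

31.440

Checks: C.y = 0.00, A.y = 0.00 ✓; |WH| = 9.200 ✓; ∠(WH, HN) = 90.00° ✓; |HN| = 21.70 ✓; |CN| = 53.75 ✓.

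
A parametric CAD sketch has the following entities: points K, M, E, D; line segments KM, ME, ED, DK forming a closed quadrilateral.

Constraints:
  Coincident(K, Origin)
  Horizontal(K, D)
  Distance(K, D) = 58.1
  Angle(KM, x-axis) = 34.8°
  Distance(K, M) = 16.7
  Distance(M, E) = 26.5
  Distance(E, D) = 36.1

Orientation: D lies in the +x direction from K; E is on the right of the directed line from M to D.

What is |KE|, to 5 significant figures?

28.882

Checks: |ME| = 26.50 ✓; |ED| = 36.10 ✓.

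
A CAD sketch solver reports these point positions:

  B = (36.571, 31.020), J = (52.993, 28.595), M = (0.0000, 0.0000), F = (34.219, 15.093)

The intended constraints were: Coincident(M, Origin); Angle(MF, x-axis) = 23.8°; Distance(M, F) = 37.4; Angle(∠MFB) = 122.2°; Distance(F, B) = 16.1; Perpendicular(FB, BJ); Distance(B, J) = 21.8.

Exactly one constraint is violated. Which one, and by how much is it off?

Distance(B, J) = 21.8 — off by 5.20.

M = (0.00, 0.00) ✓; MF at 23.80° ✓; |MF| = 37.40 ✓; ∠MFB = 122.2° ✓; |FB| = 16.10 ✓; ∠(FB, BJ) = 90.00° ✓; |BJ| = 16.60 ✗.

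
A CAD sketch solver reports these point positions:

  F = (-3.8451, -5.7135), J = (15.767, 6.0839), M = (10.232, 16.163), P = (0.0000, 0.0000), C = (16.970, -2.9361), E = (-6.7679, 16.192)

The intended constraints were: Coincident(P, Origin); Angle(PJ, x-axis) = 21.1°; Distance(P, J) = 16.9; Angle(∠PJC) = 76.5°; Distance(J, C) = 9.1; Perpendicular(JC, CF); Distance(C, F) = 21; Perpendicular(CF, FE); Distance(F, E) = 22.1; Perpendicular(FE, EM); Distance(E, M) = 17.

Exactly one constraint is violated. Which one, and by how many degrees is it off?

Perpendicular(FE, EM) — off by 7.70°.

P = (0.00, 0.00) ✓; PJ at 21.10° ✓; |PJ| = 16.90 ✓; ∠PJC = 76.50° ✓; |JC| = 9.100 ✓; ∠(JC, CF) = 90.00° ✓; |CF| = 21.00 ✓; ∠(CF, FE) = 90.00° ✓; |FE| = 22.10 ✓; ∠(FE, EM) = 97.70° ✗; |EM| = 17.00 ✓.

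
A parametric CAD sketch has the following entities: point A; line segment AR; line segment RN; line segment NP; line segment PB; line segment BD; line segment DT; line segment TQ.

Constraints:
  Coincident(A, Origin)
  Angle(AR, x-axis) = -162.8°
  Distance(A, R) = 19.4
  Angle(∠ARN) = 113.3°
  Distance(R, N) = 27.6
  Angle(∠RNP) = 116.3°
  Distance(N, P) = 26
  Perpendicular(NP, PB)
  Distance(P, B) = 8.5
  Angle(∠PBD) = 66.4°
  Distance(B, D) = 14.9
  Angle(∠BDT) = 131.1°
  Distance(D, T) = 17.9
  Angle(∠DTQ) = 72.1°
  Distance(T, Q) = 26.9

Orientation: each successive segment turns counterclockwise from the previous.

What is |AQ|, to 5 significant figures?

63.443

∠BDT = 131.1° gives DT at -139.90° from the x-axis; with |DT| = 17.9, T = (-23.375, -49.185). ∠DTQ = 72.1° gives TQ at -32.000° from the x-axis; with |TQ| = 26.9, Q = (-0.56244, -63.440). Then |AQ| = |Q − A| = 63.443.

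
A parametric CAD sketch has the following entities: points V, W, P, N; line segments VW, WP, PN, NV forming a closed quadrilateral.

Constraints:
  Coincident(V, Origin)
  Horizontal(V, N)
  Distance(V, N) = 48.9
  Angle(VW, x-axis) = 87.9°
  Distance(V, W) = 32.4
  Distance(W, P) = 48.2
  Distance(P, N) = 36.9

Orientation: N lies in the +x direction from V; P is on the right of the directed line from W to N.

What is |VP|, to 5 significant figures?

20.230

V is at the origin; VN is horizontal with |VN| = 48.9 and N in +x, so N = (48.9, 0). VW runs at 87.9° with |VW| = 32.4, so W = (1.1873, 32.378). P is determined by |WP| = 48.2 and |PN| = 36.9 together: it lies at the intersection of circle(W, 48.2) and circle(N, 36.9). With |WN| = 57.662, the foot of the radical line on WN is 37.169 from W and the perpendicular offset is √(48.2² − 37.169²) = 30.687. Taking the right-of-WN solution: P = (14.712, -13.885).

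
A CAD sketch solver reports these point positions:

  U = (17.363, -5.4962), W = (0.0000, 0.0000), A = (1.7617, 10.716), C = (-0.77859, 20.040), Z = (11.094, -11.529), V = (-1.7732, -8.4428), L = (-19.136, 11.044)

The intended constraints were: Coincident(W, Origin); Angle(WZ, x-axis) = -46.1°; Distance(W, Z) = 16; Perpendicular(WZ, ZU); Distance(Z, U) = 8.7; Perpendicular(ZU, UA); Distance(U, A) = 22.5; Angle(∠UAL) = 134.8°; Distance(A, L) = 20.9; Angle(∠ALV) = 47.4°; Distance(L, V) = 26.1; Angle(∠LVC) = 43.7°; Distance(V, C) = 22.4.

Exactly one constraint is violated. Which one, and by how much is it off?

Distance(V, C) = 22.4 — off by 6.10.

W = (0.00, 0.00) ✓; WZ at -46.10° ✓; |WZ| = 16.00 ✓; ∠(WZ, ZU) = 90.00° ✓; |ZU| = 8.700 ✓; ∠(ZU, UA) = 90.00° ✓; |UA| = 22.50 ✓; ∠UAL = 134.8° ✓; |AL| = 20.90 ✓; ∠ALV = 47.40° ✓; |LV| = 26.10 ✓; ∠LVC = 43.70° ✓; |VC| = 28.50 ✗.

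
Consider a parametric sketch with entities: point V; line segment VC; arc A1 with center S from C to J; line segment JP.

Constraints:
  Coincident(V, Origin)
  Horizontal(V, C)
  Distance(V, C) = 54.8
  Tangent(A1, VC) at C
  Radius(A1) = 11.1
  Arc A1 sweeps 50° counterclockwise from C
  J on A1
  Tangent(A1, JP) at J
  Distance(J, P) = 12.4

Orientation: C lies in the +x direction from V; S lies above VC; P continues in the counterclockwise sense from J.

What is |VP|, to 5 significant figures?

72.534

V is at the origin; V and C share the same y with |VC| = 54.8 and C on the +x side, so C = (54.800, 0.0000). Since A1 is tangent to VC there, SC ⟂ VC, so S = C + (0, 11.1) = (54.800, 11.100). On A1, C sits at bearing -90° from S; a 50° counterclockwise sweep puts J at bearing -40°, so J = S + 11.1·(cos -40°, sin -40°) = (63.303, 3.9651). A1 meets JP tangentially, so SJ is at right angles to JP, so JP runs along (−sin -40°, cos -40°); with |JP| = 12.4, P = (71.274, 13.464). Then |VP| = |P − V| = 72.534.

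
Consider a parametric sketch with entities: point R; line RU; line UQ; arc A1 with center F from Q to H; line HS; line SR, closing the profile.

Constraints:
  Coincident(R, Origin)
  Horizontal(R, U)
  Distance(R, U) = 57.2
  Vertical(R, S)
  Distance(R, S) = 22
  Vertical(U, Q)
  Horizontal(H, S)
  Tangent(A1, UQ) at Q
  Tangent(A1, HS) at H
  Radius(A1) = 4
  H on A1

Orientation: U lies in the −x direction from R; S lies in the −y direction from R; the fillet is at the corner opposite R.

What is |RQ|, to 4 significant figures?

59.97

R is at the origin; RU is horizontal with |RU| = 57.2 and U on the −x side, so U = (-57.20, 0.000). R and S share the same x with |RS| = 22.0 and S on the −y side, so S = (0.000, -22.00). The virtual corner opposite R is at (-57.20, -22.00). Tangency of A1 to UQ means the radius FQ is perpendicular to UQ and since A1 is tangent to HS there, FH ⟂ HS, with radius 4.0, so the center F sits 4.0 in from both sides at F = (-53.20, -18.00). That places the tangent points at Q = (-57.20, -18.00) on UQ and H = (-53.20, -22.00) on HS. Then |RQ| = |Q − R| = 59.97.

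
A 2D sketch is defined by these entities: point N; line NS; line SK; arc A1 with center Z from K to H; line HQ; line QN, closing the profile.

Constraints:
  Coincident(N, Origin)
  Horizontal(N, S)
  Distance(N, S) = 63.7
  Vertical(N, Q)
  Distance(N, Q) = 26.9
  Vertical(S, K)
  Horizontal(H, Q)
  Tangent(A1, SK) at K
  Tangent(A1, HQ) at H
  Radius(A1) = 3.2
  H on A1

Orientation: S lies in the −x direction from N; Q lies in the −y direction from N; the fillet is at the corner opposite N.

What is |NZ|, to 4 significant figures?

64.98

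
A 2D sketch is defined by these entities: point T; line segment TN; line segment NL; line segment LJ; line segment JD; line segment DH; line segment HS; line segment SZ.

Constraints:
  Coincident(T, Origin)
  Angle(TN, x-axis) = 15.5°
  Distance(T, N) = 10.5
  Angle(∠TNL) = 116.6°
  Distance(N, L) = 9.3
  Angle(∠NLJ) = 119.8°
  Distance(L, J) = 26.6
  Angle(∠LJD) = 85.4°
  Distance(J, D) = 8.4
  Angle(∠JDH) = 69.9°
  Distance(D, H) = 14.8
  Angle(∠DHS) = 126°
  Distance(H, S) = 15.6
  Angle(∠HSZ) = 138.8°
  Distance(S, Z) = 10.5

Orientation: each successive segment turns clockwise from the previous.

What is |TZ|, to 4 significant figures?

41.29

T is at the origin; TN runs at 15.5° with length 10.5, so N = (10.12, 2.806). ∠TNL = 116.6° gives NL at -47.90° from the x-axis; with |NL| = 9.3, L = (16.35, -4.094). ∠NLJ = 119.8° gives LJ at -108.1° from the x-axis; with |LJ| = 26.6, J = (8.089, -29.38). ∠LJD = 85.4° gives JD at 157.3° from the x-axis; with |JD| = 8.4, D = (0.3398, -26.14). ∠JDH = 69.9° gives DH at 47.20° from the x-axis; with |DH| = 14.8, H = (10.40, -15.28). ∠DHS = 126.0° gives HS at -6.800° from the x-axis; with |HS| = 15.6, S = (25.89, -17.12). ∠HSZ = 138.8° gives SZ at -48.00° from the x-axis; with |SZ| = 10.5, Z = (32.91, -24.93). Then |TZ| = |Z − T| = 41.29.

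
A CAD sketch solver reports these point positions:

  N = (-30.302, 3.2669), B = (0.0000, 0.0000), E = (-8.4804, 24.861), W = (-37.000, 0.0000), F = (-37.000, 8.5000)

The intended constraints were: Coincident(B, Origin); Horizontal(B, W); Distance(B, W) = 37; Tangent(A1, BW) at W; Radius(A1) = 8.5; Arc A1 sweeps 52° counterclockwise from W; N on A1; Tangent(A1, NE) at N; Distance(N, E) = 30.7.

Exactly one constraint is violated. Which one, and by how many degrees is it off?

Tangent(A1, NE) at N — off by 7.30°.

B = (0.00, 0.00) ✓; B.y = 0.00, W.y = 0.00 ✓; |BW| = 37.00 ✓; ∠(FW, WB) = 90.00° ✓; |FW| = 8.500 ✓; bearing(F→N) − bearing(F→W) = 52.00° ✓; |FN| = 8.500 ✓; ∠(FN, NE) = 97.30° ✗; |NE| = 30.70 ✓.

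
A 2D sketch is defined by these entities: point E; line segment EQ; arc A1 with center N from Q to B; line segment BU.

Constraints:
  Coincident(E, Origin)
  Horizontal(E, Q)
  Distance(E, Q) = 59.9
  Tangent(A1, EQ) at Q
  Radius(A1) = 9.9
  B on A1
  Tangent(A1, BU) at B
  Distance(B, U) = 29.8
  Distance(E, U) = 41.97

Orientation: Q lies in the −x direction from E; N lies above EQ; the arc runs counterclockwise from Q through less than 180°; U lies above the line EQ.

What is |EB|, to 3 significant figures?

52.5

Checks: |NB| = 9.900 ✓; ∠(NB, BU) = 90.00° ✓; |BU| = 29.80 ✓; |EU| = 41.97 ✓.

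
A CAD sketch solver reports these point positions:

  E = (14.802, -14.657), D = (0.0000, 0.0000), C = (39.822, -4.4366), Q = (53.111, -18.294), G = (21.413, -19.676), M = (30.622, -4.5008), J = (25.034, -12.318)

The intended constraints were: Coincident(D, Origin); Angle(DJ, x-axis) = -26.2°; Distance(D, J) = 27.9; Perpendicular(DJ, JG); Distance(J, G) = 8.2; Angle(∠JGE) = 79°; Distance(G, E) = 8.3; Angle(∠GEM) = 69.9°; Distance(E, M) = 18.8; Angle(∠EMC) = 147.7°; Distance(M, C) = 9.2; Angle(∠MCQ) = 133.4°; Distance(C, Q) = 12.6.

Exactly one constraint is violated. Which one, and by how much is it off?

Distance(C, Q) = 12.6 — off by 6.60.

D = (0.00, 0.00) ✓; DJ at -26.20° ✓; |DJ| = 27.90 ✓; ∠(DJ, JG) = 90.00° ✓; |JG| = 8.201 ✓; ∠JGE = 79.00° ✓; |GE| = 8.300 ✓; ∠GEM = 69.91° ✓; |EM| = 18.80 ✓; ∠EMC = 147.7° ✓; |MC| = 9.200 ✓; ∠MCQ = 133.4° ✓; |CQ| = 19.20 ✗.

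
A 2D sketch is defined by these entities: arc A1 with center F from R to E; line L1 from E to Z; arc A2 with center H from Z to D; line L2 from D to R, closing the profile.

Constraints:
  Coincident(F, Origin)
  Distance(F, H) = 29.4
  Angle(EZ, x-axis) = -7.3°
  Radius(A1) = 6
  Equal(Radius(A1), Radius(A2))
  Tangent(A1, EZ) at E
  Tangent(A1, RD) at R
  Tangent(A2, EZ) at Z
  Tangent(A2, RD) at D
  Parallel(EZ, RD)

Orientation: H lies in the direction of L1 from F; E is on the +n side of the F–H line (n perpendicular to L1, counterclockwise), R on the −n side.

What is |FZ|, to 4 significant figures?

30.01

The slot axis is L1's direction at -7.3°, so u = (cos -7.3°, sin -7.3°) = (0.9919, -0.1271) and n = (−sin -7.3°, cos -7.3°) = (0.1271, 0.9919). F is at the origin and H lies 29.4 along u from F, so H = 29.4·u = (29.16, -3.736). Tangency of A1 to both parallel lines with radius 6.0 puts E and R at F ± 6.0·n: E = (0.7624, 5.951), R = (-0.7624, -5.951). Equal radii place Z and D the same way about H: Z = H + 6.0·n = (29.92, 2.216), D = H − 6.0·n = (28.40, -9.687). Then |FZ| = |Z − F| = 30.01.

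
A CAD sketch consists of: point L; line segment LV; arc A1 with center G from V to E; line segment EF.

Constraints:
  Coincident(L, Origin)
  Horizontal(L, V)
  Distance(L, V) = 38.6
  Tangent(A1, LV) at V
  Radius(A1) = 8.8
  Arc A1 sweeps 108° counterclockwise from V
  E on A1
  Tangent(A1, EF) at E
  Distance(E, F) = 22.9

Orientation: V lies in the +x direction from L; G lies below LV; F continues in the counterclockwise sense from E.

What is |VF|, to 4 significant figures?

33.32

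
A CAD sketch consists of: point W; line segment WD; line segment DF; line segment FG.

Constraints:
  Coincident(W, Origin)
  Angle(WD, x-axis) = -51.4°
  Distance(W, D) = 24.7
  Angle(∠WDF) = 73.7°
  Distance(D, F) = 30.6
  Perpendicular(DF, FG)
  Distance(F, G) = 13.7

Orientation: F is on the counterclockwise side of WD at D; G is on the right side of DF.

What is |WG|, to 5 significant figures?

44.266

∠WDF = 73.7°, so DF runs at -51.4° + (180° − 73.7°) = 54.900° from the x-axis; with |DF| = 30.6, F = D + 30.6·(cos 54.900°, sin 54.900°) = (33.005, 5.7318). DF is perpendicular to FG; with |FG| = 13.7 on the right of DF, G = F + 13.7·(0.81815, -0.57501) = (44.214, -2.1457). Then |WG| = |G − W| = 44.266.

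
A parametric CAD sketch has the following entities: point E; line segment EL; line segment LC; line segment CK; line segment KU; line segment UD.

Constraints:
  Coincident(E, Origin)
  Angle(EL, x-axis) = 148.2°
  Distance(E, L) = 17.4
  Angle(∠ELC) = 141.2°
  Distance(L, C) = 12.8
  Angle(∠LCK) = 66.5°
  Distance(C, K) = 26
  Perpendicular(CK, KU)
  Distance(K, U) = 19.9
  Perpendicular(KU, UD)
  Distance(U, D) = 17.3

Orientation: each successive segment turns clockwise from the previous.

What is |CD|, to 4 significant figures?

21.72

E is at the origin; EL runs at 148.2° with length 17.4, so L = (-14.79, 9.169). ∠ELC = 141.2° gives LC at 109.4° from the x-axis; with |LC| = 12.8, C = (-19.04, 21.24). ∠LCK = 66.5° gives CK at -4.100° from the x-axis; with |CK| = 26.0, K = (6.894, 19.38). The perpendicularity gives KU at right angles to CK, so KU runs at -94.10°; with |KU| = 19.9, U = (5.471, -0.4657). KU is perpendicular to UD, so UD runs at 175.9°; with |UD| = 17.3, D = (-11.78, 0.7712). Then |CD| = |D − C| = 21.72.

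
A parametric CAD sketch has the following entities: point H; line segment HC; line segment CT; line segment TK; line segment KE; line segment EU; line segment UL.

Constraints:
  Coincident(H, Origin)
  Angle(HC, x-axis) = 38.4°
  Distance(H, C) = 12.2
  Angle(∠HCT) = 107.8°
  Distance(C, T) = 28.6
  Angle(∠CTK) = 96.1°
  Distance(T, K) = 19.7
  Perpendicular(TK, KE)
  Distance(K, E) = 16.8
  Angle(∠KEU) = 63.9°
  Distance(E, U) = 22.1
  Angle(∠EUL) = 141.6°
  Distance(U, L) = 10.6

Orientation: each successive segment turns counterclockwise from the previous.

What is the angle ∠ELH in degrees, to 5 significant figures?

32.009°

H is at the origin; HC runs at 38.4° with length 12.2, so C = (9.5611, 7.5780). ∠HCT = 107.8° gives CT at 110.60° from the x-axis; with |CT| = 28.6, T = (-0.50161, 34.349). ∠CTK = 96.1° gives TK at -165.50° from the x-axis; with |TK| = 19.7, K = (-19.574, 29.417). The perpendicularity gives KE at right angles to TK, so KE runs at -75.500°; with |KE| = 16.8, E = (-15.368, 13.152). ∠KEU = 63.9° gives EU at 40.600° from the x-axis; with |EU| = 22.1, U = (1.4122, 27.534). ∠EUL = 141.6° gives UL at 79.000° from the x-axis; with |UL| = 10.6, L = (3.4347, 37.939). Then cos ∠ELH = LE·LH / (|LE||LH|), giving 32.009°.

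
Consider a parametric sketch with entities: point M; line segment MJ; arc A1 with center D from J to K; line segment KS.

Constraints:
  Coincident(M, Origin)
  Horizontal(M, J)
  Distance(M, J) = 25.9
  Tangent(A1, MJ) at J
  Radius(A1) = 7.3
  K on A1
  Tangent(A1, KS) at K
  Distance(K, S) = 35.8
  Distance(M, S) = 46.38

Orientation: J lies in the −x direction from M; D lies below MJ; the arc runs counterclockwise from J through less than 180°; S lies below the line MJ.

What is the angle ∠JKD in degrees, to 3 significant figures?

32.7°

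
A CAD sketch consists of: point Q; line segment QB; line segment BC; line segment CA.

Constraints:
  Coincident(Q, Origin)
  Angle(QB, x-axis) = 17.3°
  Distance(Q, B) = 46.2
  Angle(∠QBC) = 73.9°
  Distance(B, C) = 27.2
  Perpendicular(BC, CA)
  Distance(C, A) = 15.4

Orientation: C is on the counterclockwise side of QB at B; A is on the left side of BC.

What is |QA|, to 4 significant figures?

32.36

Q is at the origin; QB runs at 17.3° with length 46.2, so B = 46.2·(cos 17.3°, sin 17.3°) = (44.11, 13.74). ∠QBC = 73.9°, so BC runs at 17.3° + (180° − 73.9°) = 123.4° from the x-axis; with |BC| = 27.2, C = B + 27.2·(cos 123.4°, sin 123.4°) = (29.14, 36.45). BC is perpendicular to CA; with |CA| = 15.4 on the left of BC, A = C + 15.4·(-0.8348, -0.5505) = (16.28, 27.97). Then |QA| = |A − Q| = 32.36.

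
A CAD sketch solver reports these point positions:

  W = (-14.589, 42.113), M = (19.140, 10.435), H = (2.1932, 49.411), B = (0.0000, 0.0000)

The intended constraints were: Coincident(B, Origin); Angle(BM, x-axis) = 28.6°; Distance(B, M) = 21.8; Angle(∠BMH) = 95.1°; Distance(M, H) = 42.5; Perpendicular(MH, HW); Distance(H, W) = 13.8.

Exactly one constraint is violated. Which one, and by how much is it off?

Distance(H, W) = 13.8 — off by 4.50.

B = (0.00, 0.00) ✓; BM at 28.60° ✓; |BM| = 21.80 ✓; ∠BMH = 95.10° ✓; |MH| = 42.50 ✓; ∠(MH, HW) = 90.00° ✓; |HW| = 18.30 ✗.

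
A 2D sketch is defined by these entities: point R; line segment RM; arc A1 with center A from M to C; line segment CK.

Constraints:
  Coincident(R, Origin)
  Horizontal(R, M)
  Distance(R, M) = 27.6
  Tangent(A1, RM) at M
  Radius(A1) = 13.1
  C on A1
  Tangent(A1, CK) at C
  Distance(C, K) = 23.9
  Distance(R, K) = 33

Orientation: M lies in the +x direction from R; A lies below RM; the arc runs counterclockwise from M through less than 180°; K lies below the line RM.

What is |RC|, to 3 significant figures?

17.7

R is at the origin; RM is horizontal with |RM| = 27.6 and M on the +x side, so M = (27.6, 0.00). The tangent condition forces AM to be normal to RM, so A = M + (0, -13.1) = (27.6, -13.1). Since AC ⟂ CK (tangency), |AK| = √(13.1² + 23.9²) = 27.3 regardless of where C sits on A1. So K lies on both circle(R, 33.0) and circle(A, 27.3); the below-RM intersection is K = (7.98, -32.0). C is the foot of the tangent from K: C = (15.1, -9.20).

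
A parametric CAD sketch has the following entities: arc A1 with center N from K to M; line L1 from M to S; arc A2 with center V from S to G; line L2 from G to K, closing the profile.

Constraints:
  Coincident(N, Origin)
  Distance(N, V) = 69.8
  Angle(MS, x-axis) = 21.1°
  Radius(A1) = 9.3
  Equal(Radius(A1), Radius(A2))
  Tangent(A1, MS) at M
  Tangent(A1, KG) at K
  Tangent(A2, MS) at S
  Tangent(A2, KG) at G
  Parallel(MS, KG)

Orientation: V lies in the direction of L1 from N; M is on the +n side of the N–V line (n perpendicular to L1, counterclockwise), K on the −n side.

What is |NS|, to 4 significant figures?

70.42

The slot axis is L1's direction at 21.1°, so u = (cos 21.1°, sin 21.1°) = (0.9330, 0.3600) and n = (−sin 21.1°, cos 21.1°) = (-0.3600, 0.9330). N is at the origin and V lies 69.8 along u from N, so V = 69.8·u = (65.12, 25.13). Tangency of A1 to both parallel lines with radius 9.3 puts M and K at N ± 9.3·n: M = (-3.348, 8.676), K = (3.348, -8.676). Equal radii place S and G the same way about V: S = V + 9.3·n = (61.77, 33.80), G = V − 9.3·n = (68.47, 16.45). Then |NS| = |S − N| = 70.42.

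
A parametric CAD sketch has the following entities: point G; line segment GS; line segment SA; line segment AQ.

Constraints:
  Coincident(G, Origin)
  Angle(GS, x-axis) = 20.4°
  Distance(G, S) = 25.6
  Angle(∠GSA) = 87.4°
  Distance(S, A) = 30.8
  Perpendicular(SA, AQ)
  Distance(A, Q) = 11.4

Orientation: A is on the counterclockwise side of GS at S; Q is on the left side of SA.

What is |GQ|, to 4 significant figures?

32.85

G is at the origin; GS runs at 20.4° with length 25.6, so S = 25.6·(cos 20.4°, sin 20.4°) = (23.99, 8.923). ∠GSA = 87.4°, so SA runs at 20.4° + (180° − 87.4°) = 113.0° from the x-axis; with |SA| = 30.8, A = S + 30.8·(cos 113.0°, sin 113.0°) = (11.96, 37.27). SA is perpendicular to AQ; with |AQ| = 11.4 on the left of SA, Q = A + 11.4·(-0.9205, -0.3907) = (1.466, 32.82). Then |GQ| = |Q − G| = 32.85.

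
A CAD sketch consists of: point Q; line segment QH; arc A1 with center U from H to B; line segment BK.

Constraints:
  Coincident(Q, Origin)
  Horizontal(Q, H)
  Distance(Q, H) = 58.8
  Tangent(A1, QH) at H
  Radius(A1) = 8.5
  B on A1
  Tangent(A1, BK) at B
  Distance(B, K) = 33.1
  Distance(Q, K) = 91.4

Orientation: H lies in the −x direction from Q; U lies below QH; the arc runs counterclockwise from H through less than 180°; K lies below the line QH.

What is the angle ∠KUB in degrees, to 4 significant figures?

75.60°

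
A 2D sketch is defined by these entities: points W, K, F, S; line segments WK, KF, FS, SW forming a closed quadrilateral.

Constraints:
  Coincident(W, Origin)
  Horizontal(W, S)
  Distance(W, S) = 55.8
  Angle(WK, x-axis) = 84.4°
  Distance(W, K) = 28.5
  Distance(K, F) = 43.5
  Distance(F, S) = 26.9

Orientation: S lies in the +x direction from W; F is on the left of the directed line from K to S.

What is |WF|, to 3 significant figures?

52.5

Checks: |KF| = 43.50 ✓; |FS| = 26.90 ✓.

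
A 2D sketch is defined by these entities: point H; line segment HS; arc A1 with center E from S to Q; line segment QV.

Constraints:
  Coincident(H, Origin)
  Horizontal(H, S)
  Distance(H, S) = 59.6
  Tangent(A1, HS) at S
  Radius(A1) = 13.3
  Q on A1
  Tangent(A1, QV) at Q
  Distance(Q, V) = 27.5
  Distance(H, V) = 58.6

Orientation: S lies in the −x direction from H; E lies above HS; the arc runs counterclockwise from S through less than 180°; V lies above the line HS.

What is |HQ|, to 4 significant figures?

47.88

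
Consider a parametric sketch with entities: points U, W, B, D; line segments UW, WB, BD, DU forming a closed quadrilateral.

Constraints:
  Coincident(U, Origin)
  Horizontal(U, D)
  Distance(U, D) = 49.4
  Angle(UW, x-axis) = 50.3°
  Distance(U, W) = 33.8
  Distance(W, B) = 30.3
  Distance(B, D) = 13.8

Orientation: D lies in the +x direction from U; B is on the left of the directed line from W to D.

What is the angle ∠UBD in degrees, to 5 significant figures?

74.689°

Checks: |WB| = 30.30 ✓; |BD| = 13.80 ✓.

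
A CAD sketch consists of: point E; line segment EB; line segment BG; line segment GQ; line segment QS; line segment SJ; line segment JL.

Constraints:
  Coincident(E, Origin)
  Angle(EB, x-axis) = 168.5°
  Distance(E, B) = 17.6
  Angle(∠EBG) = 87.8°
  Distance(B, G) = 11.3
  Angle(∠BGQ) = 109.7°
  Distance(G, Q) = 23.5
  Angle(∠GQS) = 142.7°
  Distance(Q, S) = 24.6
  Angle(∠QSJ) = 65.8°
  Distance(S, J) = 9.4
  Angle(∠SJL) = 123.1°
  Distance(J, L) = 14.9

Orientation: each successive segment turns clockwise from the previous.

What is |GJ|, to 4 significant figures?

39.85

E is at the origin; EB runs at 168.5° with length 17.6, so B = (-17.25, 3.509). ∠EBG = 87.8° gives BG at 76.30° from the x-axis; with |BG| = 11.3, G = (-14.57, 14.49). ∠BGQ = 109.7° gives GQ at 6.000° from the x-axis; with |GQ| = 23.5, Q = (8.801, 16.94). ∠GQS = 142.7° gives QS at -31.30° from the x-axis; with |QS| = 24.6, S = (29.82, 4.164). ∠QSJ = 65.8° gives SJ at -145.5° from the x-axis; with |SJ| = 9.4, J = (22.07, -1.161). Then |GJ| = |J − G| = 39.85.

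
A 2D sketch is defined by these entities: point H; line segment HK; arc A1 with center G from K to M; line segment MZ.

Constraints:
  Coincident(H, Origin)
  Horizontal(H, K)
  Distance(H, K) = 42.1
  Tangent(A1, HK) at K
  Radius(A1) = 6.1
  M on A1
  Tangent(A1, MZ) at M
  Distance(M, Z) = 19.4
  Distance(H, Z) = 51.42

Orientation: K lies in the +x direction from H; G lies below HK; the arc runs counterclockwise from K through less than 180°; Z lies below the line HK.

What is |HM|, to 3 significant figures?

37.5

H is at the origin; HK is horizontal with |HK| = 42.1 and K on the +x side, so K = (42.1, 0.00). Tangency of A1 to HK means the radius GK is perpendicular to HK, so G = K + (0, -6.1) = (42.1, -6.10). Since GM ⟂ MZ (tangency), |GZ| = √(6.1² + 19.4²) = 20.3 regardless of where M sits on A1. So Z lies on both circle(H, 51.42) and circle(G, 20.3); the below-HK intersection is Z = (44.2, -26.3). M is the foot of the tangent from Z: M = (36.5, -8.51).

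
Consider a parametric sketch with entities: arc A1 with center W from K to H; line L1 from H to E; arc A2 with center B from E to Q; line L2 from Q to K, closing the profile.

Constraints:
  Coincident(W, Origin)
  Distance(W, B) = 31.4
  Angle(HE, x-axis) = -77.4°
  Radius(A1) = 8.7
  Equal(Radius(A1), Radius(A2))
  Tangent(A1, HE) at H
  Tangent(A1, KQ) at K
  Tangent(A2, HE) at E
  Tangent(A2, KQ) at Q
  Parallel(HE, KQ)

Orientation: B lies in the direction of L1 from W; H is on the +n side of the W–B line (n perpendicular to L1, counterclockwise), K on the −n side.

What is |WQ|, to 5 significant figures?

32.583

The slot axis is L1's direction at -77.4°, so u = (cos -77.4°, sin -77.4°) = (0.21814, -0.97592) and n = (−sin -77.4°, cos -77.4°) = (0.97592, 0.21814). W is at the origin and B lies 31.4 along u from W, so B = 31.4·u = (6.8497, -30.644). Tangency of A1 to both parallel lines with radius 8.7 puts H and K at W ± 8.7·n: H = (8.4905, 1.8978), K = (-8.4905, -1.8978). Equal radii place E and Q the same way about B: E = B + 8.7·n = (15.340, -28.746), Q = B − 8.7·n = (-1.6408, -32.542). Then |WQ| = |Q − W| = 32.583.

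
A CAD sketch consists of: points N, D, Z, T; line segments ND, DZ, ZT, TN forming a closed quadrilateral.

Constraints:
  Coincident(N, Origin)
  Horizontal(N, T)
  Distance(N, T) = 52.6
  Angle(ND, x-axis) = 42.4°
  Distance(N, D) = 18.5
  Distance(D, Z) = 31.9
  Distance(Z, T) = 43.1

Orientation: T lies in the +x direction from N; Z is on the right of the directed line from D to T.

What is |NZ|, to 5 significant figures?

24.015

Checks: |DZ| = 31.90 ✓; |ZT| = 43.10 ✓.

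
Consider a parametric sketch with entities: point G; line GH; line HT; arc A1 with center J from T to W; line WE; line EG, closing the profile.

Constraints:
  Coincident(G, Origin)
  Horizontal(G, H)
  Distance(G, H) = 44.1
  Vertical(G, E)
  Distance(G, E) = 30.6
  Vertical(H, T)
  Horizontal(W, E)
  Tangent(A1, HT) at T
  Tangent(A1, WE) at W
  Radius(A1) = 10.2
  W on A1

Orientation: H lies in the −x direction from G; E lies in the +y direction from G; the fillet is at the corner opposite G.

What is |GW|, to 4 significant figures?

45.67

G is at the origin; GH is horizontal with |GH| = 44.1 and H on the −x side, so H = (-44.10, 0.000). GE is vertical with |GE| = 30.6 and E on the +y side, so E = (0.000, 30.60). The virtual corner opposite G is at (-44.10, 30.60). Tangency of A1 to HT means the radius JT is perpendicular to HT and since A1 is tangent to WE there, JW ⟂ WE, with radius 10.2, so the center J sits 10.2 in from both sides at J = (-33.90, 20.40). That places the tangent points at T = (-44.10, 20.40) on HT and W = (-33.90, 30.60) on WE. Then |GW| = |W − G| = 45.67.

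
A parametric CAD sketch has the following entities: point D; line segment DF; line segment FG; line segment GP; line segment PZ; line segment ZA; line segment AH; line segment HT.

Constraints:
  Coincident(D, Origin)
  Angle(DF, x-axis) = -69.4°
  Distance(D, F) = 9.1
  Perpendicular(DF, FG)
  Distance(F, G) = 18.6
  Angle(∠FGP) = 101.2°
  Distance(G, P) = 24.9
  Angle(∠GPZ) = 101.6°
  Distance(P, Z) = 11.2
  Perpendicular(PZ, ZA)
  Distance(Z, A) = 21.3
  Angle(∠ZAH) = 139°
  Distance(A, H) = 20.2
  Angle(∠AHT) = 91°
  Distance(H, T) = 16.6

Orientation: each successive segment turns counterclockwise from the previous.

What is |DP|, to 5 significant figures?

28.003

D is at the origin; DF runs at -69.4° with length 9.1, so F = (3.2018, -8.5181). DF is perpendicular to FG, so FG runs at 20.600°; with |FG| = 18.6, G = (20.612, -1.9739). ∠FGP = 101.2° gives GP at 99.400° from the x-axis; with |GP| = 24.9, P = (16.546, 22.592). Then |DP| = |P − D| = 28.003.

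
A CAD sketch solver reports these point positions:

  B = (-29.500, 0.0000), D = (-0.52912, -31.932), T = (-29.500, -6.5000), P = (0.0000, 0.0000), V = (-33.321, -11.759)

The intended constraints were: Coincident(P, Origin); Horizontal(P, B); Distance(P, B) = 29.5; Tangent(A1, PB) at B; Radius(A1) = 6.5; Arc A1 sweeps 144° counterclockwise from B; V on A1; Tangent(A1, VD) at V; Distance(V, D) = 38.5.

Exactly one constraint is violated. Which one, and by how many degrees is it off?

Tangent(A1, VD) at V — off by 4.40°.

P = (0.00, 0.00) ✓; P.y = 0.00, B.y = 0.00 ✓; |PB| = 29.50 ✓; ∠(TB, BP) = 90.00° ✓; |TB| = 6.500 ✓; bearing(T→V) − bearing(T→B) = 144.0° ✓; |TV| = 6.501 ✓; ∠(TV, VD) = 85.60° ✗; |VD| = 38.50 ✓.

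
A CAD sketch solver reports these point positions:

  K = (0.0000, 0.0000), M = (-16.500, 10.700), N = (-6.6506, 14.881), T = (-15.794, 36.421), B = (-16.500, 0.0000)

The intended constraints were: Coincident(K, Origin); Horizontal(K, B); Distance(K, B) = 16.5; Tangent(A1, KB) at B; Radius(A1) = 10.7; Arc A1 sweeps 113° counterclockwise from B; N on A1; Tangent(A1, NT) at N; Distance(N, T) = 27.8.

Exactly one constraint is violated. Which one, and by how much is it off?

Distance(N, T) = 27.8 — off by 4.40.

K = (0.00, 0.00) ✓; K.y = 0.00, B.y = 0.00 ✓; |KB| = 16.50 ✓; ∠(MB, BK) = 90.00° ✓; |MB| = 10.70 ✓; bearing(M→N) − bearing(M→B) = 113.0° ✓; |MN| = 10.70 ✓; ∠(MN, NT) = 90.00° ✓; |NT| = 23.40 ✗.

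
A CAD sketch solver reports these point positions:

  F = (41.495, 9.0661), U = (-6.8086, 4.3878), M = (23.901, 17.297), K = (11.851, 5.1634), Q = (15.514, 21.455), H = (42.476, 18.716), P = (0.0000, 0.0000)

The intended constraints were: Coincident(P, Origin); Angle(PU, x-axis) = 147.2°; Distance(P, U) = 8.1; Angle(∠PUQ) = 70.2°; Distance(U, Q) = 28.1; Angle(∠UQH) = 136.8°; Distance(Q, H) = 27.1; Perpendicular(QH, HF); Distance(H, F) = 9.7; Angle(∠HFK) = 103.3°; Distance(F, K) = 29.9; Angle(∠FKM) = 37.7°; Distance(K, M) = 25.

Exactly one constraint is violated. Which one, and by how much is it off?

Distance(K, M) = 25 — off by 7.90.

P = (0.00, 0.00) ✓; PU at 147.2° ✓; |PU| = 8.100 ✓; ∠PUQ = 70.20° ✓; |UQ| = 28.10 ✓; ∠UQH = 136.8° ✓; |QH| = 27.10 ✓; ∠(QH, HF) = 90.00° ✓; |HF| = 9.700 ✓; ∠HFK = 103.3° ✓; |FK| = 29.90 ✓; ∠FKM = 37.70° ✓; |KM| = 17.10 ✗.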